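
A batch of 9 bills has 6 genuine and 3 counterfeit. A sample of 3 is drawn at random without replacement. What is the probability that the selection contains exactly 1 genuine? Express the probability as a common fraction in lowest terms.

There are C(9,3) = 84 ways to choose 3 from 9.
Selections with exactly 1 genuine: choose 1 of the 6 genuine and 2 of the 3 counterfeit, C(6,1)·C(3,2) = 6·3 = 18.
Probability = 18/84 = 3/14.

3/14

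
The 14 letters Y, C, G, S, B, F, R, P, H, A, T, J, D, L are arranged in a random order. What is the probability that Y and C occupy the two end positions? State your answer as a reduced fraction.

1/91

There are 14! = 87178291200 arrangements.
Place Y and C at the ends in 2 ways, arrange the remaining 12 in 12! = 479001600 ways: 2·479001600 = 958003200.
Probability = 958003200/87178291200 = 1/91.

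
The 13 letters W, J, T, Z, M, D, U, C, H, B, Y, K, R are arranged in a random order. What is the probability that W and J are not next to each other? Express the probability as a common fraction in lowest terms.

There are 13! = 6227020800 arrangements.
Arrangements with W and J adjacent: 2·12! = 958003200.
So not adjacent: 6227020800 − 958003200 = 5269017600, probability 5269017600/6227020800 = 11/13.

11/13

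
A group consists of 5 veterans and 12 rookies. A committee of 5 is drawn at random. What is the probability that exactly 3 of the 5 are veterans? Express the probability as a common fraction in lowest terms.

There are C(17,5) = 6188 ways to choose 5 from 17.
Selections with exactly 3 veterans: choose 3 of the 5 veterans and 2 of the 12 rookies, C(5,3)·C(12,2) = 10·66 = 660.
Probability = 660/6188 = 165/1547.

165/1547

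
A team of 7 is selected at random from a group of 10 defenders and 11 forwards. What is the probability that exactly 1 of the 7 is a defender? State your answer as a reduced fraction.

77/1938

Total number of selections: C(21,7) = 116280.
Selections with exactly 1 defender: choose 1 of the 10 defenders and 6 of the 11 forwards, C(10,1)·C(11,6) = 10·462 = 4620.
Probability = 4620/116280 = 77/1938.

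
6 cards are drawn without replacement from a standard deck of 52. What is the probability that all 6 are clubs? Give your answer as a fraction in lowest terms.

33/391510

There are C(52,6) = 20358520 possible 6-card hands.
Hands that are all clubs: C(13,6) = 1716.
Probability = 1716/20358520 = 33/391510.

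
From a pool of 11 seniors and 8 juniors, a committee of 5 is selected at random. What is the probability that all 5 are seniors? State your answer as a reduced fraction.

77/1938

There are C(19,5) = 11628 possible selections.
Selections with all seniors: C(11,5) = 462.
Probability = 462/11628 = 77/1938.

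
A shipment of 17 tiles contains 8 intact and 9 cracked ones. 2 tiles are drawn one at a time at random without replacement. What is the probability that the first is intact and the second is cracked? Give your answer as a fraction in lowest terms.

9/34

Multiply the conditional probabilities at each draw: 8/17 · 9/16 = 72/272 = 9/34.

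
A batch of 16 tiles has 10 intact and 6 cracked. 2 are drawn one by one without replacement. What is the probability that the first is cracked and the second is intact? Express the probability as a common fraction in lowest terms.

1/4

Multiply the conditional probabilities at each draw: 6/16 · 10/15 = 60/240 = 1/4.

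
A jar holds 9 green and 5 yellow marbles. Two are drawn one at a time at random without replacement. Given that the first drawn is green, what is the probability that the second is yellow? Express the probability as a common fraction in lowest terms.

After removing one green, 13 remain: 8 green and 5 yellow.
So the probability the next is yellow is 5/13.

5/13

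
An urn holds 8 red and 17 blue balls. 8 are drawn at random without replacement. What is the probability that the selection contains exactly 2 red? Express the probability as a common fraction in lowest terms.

There are C(25,8) = 1081575 ways to choose 8 from 25.
Selections with exactly 2 red: choose 2 of the 8 red and 6 of the 17 blue, C(8,2)·C(17,6) = 28·12376 = 346528.
Probability = 346528/1081575.

346528/1081575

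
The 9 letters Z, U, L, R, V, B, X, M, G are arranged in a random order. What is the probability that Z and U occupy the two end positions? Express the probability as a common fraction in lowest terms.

There are 9! = 362880 arrangements.
Place Z and U at the ends in 2 ways, arrange the remaining 7 in 7! = 5040 ways: 2·5040 = 10080.
Probability = 10080/362880 = 1/36.

1/36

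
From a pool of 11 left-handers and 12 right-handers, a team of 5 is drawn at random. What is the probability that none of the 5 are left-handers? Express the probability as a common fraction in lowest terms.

There are C(23,5) = 33649 possible selections.
Selections with no left-handers (all right-handers): C(12,5) = 792.
Probability = 792/33649 = 72/3059.

72/3059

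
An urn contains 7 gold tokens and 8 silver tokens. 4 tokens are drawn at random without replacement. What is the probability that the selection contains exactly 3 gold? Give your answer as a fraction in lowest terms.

8/39

There are C(15,4) = 1365 ways to choose 4 from 15.
Selections with exactly 3 gold: choose 3 of the 7 gold and 1 of the 8 silver, C(7,3)·C(8,1) = 35·8 = 280.
Probability = 280/1365 = 8/39.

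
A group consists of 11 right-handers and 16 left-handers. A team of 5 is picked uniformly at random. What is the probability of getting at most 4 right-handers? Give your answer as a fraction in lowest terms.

Total selections: C(27,5) = 80730.
The complement is exactly 5 right-handers: C(11,5)·C(16,0) = 462.
Probability = 1 − 462/80730 = 80268/80730 = 13378/13455.

13378/13455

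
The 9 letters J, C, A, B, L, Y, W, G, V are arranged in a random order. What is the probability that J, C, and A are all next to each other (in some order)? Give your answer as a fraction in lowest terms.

There are 9! = 362880 arrangements.
Treat the three as one block: 7! placements × 3! orders within the block = 5040·6 = 30240.
Probability = 30240/362880 = 1/12.

1/12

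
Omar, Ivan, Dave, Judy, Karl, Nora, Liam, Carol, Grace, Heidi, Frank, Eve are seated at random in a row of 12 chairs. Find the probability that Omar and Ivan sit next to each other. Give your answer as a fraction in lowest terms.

1/6

There are 12! = 479001600 arrangements.
Treat Omar and Ivan as a block: 11! arrangements of the blocks × 2 orders within the block = 2·39916800 = 79833600.
Probability = 79833600/479001600 = 1/6.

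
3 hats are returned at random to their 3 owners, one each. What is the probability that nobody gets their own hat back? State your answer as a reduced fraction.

1/3

There are 3! = 6 assignments.
By inclusion-exclusion, assignments with no fixed points: C(3,0)·3! − C(3,1)·2! + C(3,2)·1! − C(3,3)·0! = 2.
Probability = 2/6 = 1/3.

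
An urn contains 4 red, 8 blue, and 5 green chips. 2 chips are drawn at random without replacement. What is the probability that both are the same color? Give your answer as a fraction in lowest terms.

There are C(17,2) = 136 ways to draw 2 chips.
All same color: C(4,2) + C(8,2) + C(5,2) = 6 + 28 + 10 = 44.
Probability = 44/136 = 11/34.

11/34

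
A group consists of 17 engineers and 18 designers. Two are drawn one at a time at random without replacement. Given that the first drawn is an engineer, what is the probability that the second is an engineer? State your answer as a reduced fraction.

8/17

After removing one engineer, 34 remain: 16 engineers and 18 designers.
So the probability the next is an engineer is 16/34 = 8/17.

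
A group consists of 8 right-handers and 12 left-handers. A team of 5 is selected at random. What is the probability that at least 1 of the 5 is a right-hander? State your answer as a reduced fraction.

613/646

There are C(20,5) = 15504 ways to choose the 5.
Favorable selections (at least 1 right-hander): C(8,1)·C(12,4) + C(8,2)·C(12,3) + C(8,3)·C(12,2) + C(8,4)·C(12,1) + C(8,5)·C(12,0) = 3960 + 6160 + 3696 + 840 + 56 = 14712.
Probability = 14712/15504 = 613/646.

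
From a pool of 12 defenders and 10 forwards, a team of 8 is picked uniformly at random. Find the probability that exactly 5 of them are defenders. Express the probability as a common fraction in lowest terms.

Total number of selections: C(22,8) = 319770.
Selections with exactly 5 defenders: choose 5 of the 12 defenders and 3 of the 10 forwards, C(12,5)·C(10,3) = 792·120 = 95040.
Probability = 95040/319770 = 96/323.

96/323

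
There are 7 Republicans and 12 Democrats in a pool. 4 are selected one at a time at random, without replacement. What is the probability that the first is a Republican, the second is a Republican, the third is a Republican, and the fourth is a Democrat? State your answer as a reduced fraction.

Multiply the conditional probabilities at each draw: 7/19 · 6/18 · 5/17 · 12/16 = 2520/93024 = 35/1292.

35/1292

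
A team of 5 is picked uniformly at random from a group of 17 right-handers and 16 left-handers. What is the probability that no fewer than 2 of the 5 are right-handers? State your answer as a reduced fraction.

50507/59334

Total selections: C(33,5) = 237336.
Count the complement (fewer than 2 right-handers): C(17,0)·C(16,5) + C(17,1)·C(16,4) = 4368 + 30940 = 35308.
Probability = 1 − 35308/237336 = 202028/237336 = 50507/59334.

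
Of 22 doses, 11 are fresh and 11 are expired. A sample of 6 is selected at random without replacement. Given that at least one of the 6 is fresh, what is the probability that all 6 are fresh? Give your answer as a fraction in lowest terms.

Work in counts. Selections with at least one fresh: C(22,6) − C(11,6) = 74613 − 462 = 74151.
Of those, selections where all 6 are fresh: C(11,6) = 462.
Conditional probability = 462/74151 = 2/321.

2/321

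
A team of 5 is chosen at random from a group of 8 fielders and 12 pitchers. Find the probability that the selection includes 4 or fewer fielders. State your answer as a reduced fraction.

Total selections: C(20,5) = 15504.
The complement is exactly 5 fielders: C(8,5)·C(12,0) = 56.
Probability = 1 − 56/15504 = 15448/15504 = 1931/1938.

1931/1938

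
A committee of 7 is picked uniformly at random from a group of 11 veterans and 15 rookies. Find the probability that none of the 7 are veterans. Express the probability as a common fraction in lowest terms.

There are C(26,7) = 657800 possible selections.
Selections with no veterans (all rookies): C(15,7) = 6435.
Probability = 6435/657800 = 9/920.

9/920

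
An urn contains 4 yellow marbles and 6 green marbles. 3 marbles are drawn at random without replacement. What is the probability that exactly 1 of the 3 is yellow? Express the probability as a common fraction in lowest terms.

1/2

The sample space is all 3-subsets of the 10: C(10,3) = 120.
Selections with exactly 1 yellow: choose 1 of the 4 yellow and 2 of the 6 green, C(4,1)·C(6,2) = 4·15 = 60.
Probability = 60/120 = 1/2.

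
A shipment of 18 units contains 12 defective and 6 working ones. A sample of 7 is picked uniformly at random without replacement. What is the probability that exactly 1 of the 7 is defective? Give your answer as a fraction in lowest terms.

The sample space is all 7-subsets of the 18: C(18,7) = 31824.
Selections with exactly 1 defective: choose 1 of the 12 defective and 6 of the 6 working, C(12,1)·C(6,6) = 12·1 = 12.
Probability = 12/31824 = 1/2652.

1/2652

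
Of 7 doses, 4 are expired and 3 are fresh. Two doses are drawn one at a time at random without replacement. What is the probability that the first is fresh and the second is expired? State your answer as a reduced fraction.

2/7

Multiply the conditional probabilities at each draw: 3/7 · 4/6 = 12/42 = 2/7.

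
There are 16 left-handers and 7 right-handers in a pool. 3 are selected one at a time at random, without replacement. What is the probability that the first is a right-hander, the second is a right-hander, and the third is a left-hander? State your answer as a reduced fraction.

16/253

Multiply the conditional probabilities at each draw: 7/23 · 6/22 · 16/21 = 672/10626 = 16/253.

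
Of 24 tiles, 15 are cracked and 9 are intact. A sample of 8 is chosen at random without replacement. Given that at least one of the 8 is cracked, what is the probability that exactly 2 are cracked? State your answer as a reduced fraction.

70/5837

Work in counts. Selections with at least one cracked: C(24,8) − C(9,8) = 735471 − 9 = 735462.
Of those, selections where exactly 2 are cracked: C(15,2)·C(9,6) = 105·84 = 8820.
Conditional probability = 8820/735462 = 70/5837.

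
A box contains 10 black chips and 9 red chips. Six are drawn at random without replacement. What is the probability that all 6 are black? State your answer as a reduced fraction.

There are C(19,6) = 27132 possible selections.
Selections with all black: C(10,6) = 210.
Probability = 210/27132 = 5/646.

5/646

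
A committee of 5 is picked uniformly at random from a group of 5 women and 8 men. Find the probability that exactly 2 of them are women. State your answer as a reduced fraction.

560/1287

The sample space is all 5-subsets of the 13: C(13,5) = 1287.
Selections with exactly 2 women: choose 2 of the 5 women and 3 of the 8 men, C(5,2)·C(8,3) = 10·56 = 560.
Probability = 560/1287.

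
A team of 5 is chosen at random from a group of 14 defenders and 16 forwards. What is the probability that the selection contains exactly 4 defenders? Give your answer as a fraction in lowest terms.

The sample space is all 5-subsets of the 30: C(30,5) = 142506.
Selections with exactly 4 defenders: choose 4 of the 14 defenders and 1 of the 16 forwards, C(14,4)·C(16,1) = 1001·16 = 16016.
Probability = 16016/142506 = 88/783.

88/783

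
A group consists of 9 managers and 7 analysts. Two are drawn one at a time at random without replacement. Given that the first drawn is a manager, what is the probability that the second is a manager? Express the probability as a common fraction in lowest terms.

After removing one manager, 15 remain: 8 managers and 7 analysts.
So the probability the next is a manager is 8/15.

8/15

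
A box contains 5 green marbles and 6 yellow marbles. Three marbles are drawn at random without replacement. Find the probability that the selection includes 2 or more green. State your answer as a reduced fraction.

Total selections: C(11,3) = 165.
Favorable selections (2 or more green): C(5,2)·C(6,1) + C(5,3)·C(6,0) = 60 + 10 = 70.
Probability = 70/165 = 14/33.

14/33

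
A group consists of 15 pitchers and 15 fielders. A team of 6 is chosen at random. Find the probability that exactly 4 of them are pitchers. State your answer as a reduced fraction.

7/29

Total number of selections: C(30,6) = 593775.
Selections with exactly 4 pitchers: choose 4 of the 15 pitchers and 2 of the 15 fielders, C(15,4)·C(15,2) = 1365·105 = 143325.
Probability = 143325/593775 = 7/29.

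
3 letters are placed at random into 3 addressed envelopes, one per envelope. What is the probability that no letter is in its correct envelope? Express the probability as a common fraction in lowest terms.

There are 3! = 6 assignments.
By inclusion-exclusion, assignments with no fixed points: C(3,0)·3! − C(3,1)·2! + C(3,2)·1! − C(3,3)·0! = 2.
Probability = 2/6 = 1/3.

1/3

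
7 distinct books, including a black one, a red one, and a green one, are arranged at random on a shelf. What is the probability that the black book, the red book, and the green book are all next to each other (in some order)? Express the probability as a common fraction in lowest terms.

1/7

There are 7! = 5040 arrangements.
Treat the three as one block: 5! placements × 3! orders within the block = 120·6 = 720.
Probability = 720/5040 = 1/7.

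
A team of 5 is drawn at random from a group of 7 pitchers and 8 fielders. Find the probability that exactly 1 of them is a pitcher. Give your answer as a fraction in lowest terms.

70/429

There are C(15,5) = 3003 ways to choose 5 from 15.
Selections with exactly 1 pitcher: choose 1 of the 7 pitchers and 4 of the 8 fielders, C(7,1)·C(8,4) = 7·70 = 490.
Probability = 490/3003 = 70/429.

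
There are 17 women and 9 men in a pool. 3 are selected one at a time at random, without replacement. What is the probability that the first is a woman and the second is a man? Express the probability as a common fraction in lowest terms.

153/650

Multiply the conditional probabilities at each draw: 17/26 · 9/25 = 153/650.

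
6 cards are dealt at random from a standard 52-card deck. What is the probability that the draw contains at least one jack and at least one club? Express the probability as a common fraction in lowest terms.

6772177/20358520

There are C(52,6) = 20358520 possible draws.
By inclusion-exclusion on the complements, draws missing all jacks or all clubs: C(48,6) + C(39,6) − C(36,6) = 12271512 + 3262623 − 1947792 = 13586343.
So draws with at least one of each: 20358520 − 13586343 = 6772177, probability 6772177/20358520.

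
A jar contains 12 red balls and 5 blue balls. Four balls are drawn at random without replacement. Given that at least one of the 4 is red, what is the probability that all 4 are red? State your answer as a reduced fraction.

Work in counts. Selections with at least one red: C(17,4) − C(5,4) = 2380 − 5 = 2375.
Of those, selections where all 4 are red: C(12,4) = 495.
Conditional probability = 495/2375 = 99/475.

99/475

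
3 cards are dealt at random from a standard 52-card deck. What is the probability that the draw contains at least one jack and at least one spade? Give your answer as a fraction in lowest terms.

33/260

There are C(52,3) = 22100 possible draws.
By inclusion-exclusion on the complements, draws missing all jacks or all spades: C(48,3) + C(39,3) − C(36,3) = 17296 + 9139 − 7140 = 19295.
So draws with at least one of each: 22100 − 19295 = 2805, probability 2805/22100 = 33/260.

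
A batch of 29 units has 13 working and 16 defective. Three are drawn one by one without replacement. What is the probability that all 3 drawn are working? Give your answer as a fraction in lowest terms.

143/1827

Multiply the conditional probabilities at each draw: 13/29 · 12/28 · 11/27 = 1716/21924 = 143/1827.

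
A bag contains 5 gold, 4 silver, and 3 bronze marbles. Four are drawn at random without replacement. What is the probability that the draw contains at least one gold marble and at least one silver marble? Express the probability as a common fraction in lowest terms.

There are C(12,4) = 495 possible draws.
By inclusion-exclusion on the complements, draws missing all gold or all silver: C(7,4) + C(8,4) − C(3,4) = 35 + 70 − 0 = 105.
So draws with at least one of each: 495 − 105 = 390, probability 390/495 = 26/33.

26/33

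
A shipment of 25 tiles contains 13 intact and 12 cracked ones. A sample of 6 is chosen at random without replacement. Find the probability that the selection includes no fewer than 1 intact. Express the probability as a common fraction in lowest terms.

572/575

There are C(25,6) = 177100 ways to choose the 6.
The complement is all 6 are cracked: C(12,6) = 924.
Probability = 1 − 924/177100 = 176176/177100 = 572/575.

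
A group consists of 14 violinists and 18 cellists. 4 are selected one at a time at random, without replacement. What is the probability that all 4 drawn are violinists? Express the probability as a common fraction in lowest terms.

Multiply the conditional probabilities at each draw: 14/32 · 13/31 · 12/30 · 11/29 = 24024/863040 = 1001/35960.

1001/35960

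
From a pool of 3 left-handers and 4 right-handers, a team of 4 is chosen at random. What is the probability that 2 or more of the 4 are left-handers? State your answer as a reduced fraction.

22/35

There are C(7,4) = 35 ways to choose the 4.
Favorable selections (2 or more left-handers): C(3,2)·C(4,2) + C(3,3)·C(4,1) = 18 + 4 = 22.
Probability = 22/35.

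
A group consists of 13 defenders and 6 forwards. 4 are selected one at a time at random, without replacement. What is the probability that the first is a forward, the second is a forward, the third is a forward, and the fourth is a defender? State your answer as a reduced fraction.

65/3876

Multiply the conditional probabilities at each draw: 6/19 · 5/18 · 4/17 · 13/16 = 1560/93024 = 65/3876.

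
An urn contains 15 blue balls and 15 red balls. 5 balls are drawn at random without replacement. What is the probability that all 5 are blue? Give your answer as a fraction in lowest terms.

11/522

There are C(30,5) = 142506 possible selections.
Selections with all blue: C(15,5) = 3003.
Probability = 3003/142506 = 11/522.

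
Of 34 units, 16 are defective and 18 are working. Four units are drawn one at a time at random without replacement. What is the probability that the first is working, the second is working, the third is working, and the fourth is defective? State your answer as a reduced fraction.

24/341

Multiply the conditional probabilities at each draw: 18/34 · 17/33 · 16/32 · 16/31 = 78336/1113024 = 24/341.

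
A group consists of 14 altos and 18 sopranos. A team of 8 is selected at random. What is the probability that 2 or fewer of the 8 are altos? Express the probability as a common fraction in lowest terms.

901/4350

Total selections: C(32,8) = 10518300.
Favorable selections (2 or fewer altos): C(14,0)·C(18,8) + C(14,1)·C(18,7) + C(14,2)·C(18,6) = 43758 + 445536 + 1689324 = 2178618.
Probability = 2178618/10518300 = 901/4350.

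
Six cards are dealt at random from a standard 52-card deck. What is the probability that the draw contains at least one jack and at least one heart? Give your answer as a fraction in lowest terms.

6772177/20358520

There are C(52,6) = 20358520 possible draws.
By inclusion-exclusion on the complements, draws missing all jacks or all hearts: C(48,6) + C(39,6) − C(36,6) = 12271512 + 3262623 − 1947792 = 13586343.
So draws with at least one of each: 20358520 − 13586343 = 6772177, probability 6772177/20358520.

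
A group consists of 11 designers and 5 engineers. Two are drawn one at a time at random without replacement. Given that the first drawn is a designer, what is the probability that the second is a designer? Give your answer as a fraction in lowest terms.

2/3

After removing one designer, 15 remain: 10 designers and 5 engineers.
So the probability the next is a designer is 10/15 = 2/3.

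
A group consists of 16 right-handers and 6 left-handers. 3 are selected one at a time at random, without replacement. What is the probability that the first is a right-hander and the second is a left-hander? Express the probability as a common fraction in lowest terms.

Multiply the conditional probabilities at each draw: 16/22 · 6/21 = 96/462 = 16/77.

16/77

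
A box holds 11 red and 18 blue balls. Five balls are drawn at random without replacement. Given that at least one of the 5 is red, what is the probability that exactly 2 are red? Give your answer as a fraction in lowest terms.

Work in counts. Selections with at least one red: C(29,5) − C(18,5) = 118755 − 8568 = 110187.
Of those, selections where exactly 2 are red: C(11,2)·C(18,3) = 55·816 = 44880.
Conditional probability = 44880/110187 = 1360/3339.

1360/3339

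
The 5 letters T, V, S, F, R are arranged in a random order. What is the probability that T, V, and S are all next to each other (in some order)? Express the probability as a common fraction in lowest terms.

There are 5! = 120 arrangements.
Treat the three as one block: 3! placements × 3! orders within the block = 6·6 = 36.
Probability = 36/120 = 3/10.

3/10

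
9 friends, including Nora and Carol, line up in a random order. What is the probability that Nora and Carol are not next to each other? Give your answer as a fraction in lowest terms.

There are 9! = 362880 arrangements.
Arrangements with Nora and Carol adjacent: 2·8! = 80640.
So not adjacent: 362880 − 80640 = 282240, probability 282240/362880 = 7/9.

7/9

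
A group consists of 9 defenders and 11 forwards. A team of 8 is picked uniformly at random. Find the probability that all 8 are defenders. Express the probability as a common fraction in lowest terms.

3/41990

There are C(20,8) = 125970 possible selections.
Selections with all defenders: C(9,8) = 9.
Probability = 9/125970 = 3/41990.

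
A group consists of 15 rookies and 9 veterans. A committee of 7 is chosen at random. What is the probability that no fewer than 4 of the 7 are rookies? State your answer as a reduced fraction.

3809/4807

There are C(24,7) = 346104 ways to choose the 7.
Favorable selections (no fewer than 4 rookies): C(15,4)·C(9,3) + C(15,5)·C(9,2) + C(15,6)·C(9,1) + C(15,7)·C(9,0) = 114660 + 108108 + 45045 + 6435 = 274248.
Probability = 274248/346104 = 3809/4807.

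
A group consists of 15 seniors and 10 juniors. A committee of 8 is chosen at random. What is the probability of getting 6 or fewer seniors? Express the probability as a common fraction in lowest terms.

2042/2185

Total selections: C(25,8) = 1081575.
Favorable selections (6 or fewer seniors): C(15,0)·C(10,8) + C(15,1)·C(10,7) + C(15,2)·C(10,6) + C(15,3)·C(10,5) + C(15,4)·C(10,4) + C(15,5)·C(10,3) + C(15,6)·C(10,2) = 45 + 1800 + 22050 + 114660 + 286650 + 360360 + 225225 = 1010790.
Probability = 1010790/1081575 = 2042/2185.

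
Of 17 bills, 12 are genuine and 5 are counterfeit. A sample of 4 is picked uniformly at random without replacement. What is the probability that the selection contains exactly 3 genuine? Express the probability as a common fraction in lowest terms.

55/119

There are C(17,4) = 2380 ways to choose 4 from 17.
Selections with exactly 3 genuine: choose 3 of the 12 genuine and 1 of the 5 counterfeit, C(12,3)·C(5,1) = 220·5 = 1100.
Probability = 1100/2380 = 55/119.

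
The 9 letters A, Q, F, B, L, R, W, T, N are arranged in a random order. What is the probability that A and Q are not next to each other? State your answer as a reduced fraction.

There are 9! = 362880 arrangements.
Arrangements with A and Q adjacent: 2·8! = 80640.
So not adjacent: 362880 − 80640 = 282240, probability 282240/362880 = 7/9.

7/9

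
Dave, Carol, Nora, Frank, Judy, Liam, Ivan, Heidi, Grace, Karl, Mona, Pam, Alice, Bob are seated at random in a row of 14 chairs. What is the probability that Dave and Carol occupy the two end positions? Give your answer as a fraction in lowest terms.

1/91

There are 14! = 87178291200 arrangements.
Place Dave and Carol at the ends in 2 ways, arrange the remaining 12 in 12! = 479001600 ways: 2·479001600 = 958003200.
Probability = 958003200/87178291200 = 1/91.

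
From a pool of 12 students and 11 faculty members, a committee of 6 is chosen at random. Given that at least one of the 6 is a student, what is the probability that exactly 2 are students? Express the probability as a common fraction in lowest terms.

Work in counts. Selections with at least one student: C(23,6) − C(11,6) = 100947 − 462 = 100485.
Of those, selections where exactly 2 are students: C(12,2)·C(11,4) = 66·330 = 21780.
Conditional probability = 21780/100485 = 44/203.

44/203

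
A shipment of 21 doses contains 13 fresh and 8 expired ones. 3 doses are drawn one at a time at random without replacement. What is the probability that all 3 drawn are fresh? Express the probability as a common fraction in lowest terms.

143/665

Multiply the conditional probabilities at each draw: 13/21 · 12/20 · 11/19 = 1716/7980 = 143/665.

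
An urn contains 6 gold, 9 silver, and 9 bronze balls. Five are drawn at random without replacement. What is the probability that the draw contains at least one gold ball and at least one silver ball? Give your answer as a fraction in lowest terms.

There are C(24,5) = 42504 possible draws.
By inclusion-exclusion on the complements, draws missing all gold or all silver: C(18,5) + C(15,5) − C(9,5) = 8568 + 3003 − 126 = 11445.
So draws with at least one of each: 42504 − 11445 = 31059, probability 31059/42504 = 1479/2024.

1479/2024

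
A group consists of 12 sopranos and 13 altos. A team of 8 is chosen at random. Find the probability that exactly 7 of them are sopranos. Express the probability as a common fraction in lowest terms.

Total number of selections: C(25,8) = 1081575.
Selections with exactly 7 sopranos: choose 7 of the 12 sopranos and 1 of the 13 altos, C(12,7)·C(13,1) = 792·13 = 10296.
Probability = 10296/1081575 = 104/10925.

104/10925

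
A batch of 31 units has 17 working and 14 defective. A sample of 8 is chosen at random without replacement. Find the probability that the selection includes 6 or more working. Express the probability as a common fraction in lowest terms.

Total selections: C(31,8) = 7888725.
Favorable selections (6 or more working): C(17,6)·C(14,2) + C(17,7)·C(14,1) + C(17,8)·C(14,0) = 1126216 + 272272 + 24310 = 1422798.
Probability = 1422798/7888725 = 1258/6975.

1258/6975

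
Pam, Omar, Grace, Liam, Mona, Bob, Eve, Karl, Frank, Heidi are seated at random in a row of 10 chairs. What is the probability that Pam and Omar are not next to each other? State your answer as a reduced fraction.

4/5

There are 10! = 3628800 arrangements.
Arrangements with Pam and Omar adjacent: 2·9! = 725760.
So not adjacent: 3628800 − 725760 = 2903040, probability 2903040/3628800 = 4/5.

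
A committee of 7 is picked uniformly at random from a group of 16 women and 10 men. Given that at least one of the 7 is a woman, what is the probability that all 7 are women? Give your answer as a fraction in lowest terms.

143/8221

Work in counts. Selections with at least one woman: C(26,7) − C(10,7) = 657800 − 120 = 657680.
Of those, selections where all 7 are women: C(16,7) = 11440.
Conditional probability = 11440/657680 = 143/8221.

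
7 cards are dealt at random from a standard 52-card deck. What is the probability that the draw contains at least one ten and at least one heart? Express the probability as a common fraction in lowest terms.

There are C(52,7) = 133784560 possible draws.
By inclusion-exclusion on the complements, draws missing all tens or all hearts: C(48,7) + C(39,7) − C(36,7) = 73629072 + 15380937 − 8347680 = 80662329.
So draws with at least one of each: 133784560 − 80662329 = 53122231, probability 53122231/133784560.

53122231/133784560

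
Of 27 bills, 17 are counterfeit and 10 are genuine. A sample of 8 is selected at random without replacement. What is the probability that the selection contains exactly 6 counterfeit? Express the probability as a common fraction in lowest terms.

952/3795

Total number of selections: C(27,8) = 2220075.
Selections with exactly 6 counterfeit: choose 6 of the 17 counterfeit and 2 of the 10 genuine, C(17,6)·C(10,2) = 12376·45 = 556920.
Probability = 556920/2220075 = 952/3795.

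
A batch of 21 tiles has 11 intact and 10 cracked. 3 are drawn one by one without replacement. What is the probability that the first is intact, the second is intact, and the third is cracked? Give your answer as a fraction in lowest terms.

Multiply the conditional probabilities at each draw: 11/21 · 10/20 · 10/19 = 1100/7980 = 55/399.

55/399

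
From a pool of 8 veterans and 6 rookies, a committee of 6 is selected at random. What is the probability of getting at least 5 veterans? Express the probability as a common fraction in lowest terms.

There are C(14,6) = 3003 ways to choose the 6.
Favorable selections (at least 5 veterans): C(8,5)·C(6,1) + C(8,6)·C(6,0) = 336 + 28 = 364.
Probability = 364/3003 = 4/33.

4/33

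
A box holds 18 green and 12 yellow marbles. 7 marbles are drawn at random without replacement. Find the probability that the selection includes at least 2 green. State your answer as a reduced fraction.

28033/28275

There are C(30,7) = 2035800 ways to choose the 7.
Favorable selections (at least 2 green): C(18,2)·C(12,5) + C(18,3)·C(12,4) + C(18,4)·C(12,3) + C(18,5)·C(12,2) + C(18,6)·C(12,1) + C(18,7)·C(12,0) = 121176 + 403920 + 673200 + 565488 + 222768 + 31824 = 2018376.
Probability = 2018376/2035800 = 28033/28275.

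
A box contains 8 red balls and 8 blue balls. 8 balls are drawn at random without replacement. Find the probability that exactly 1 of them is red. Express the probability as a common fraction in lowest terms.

Total number of selections: C(16,8) = 12870.
Selections with exactly 1 red: choose 1 of the 8 red and 7 of the 8 blue, C(8,1)·C(8,7) = 8·8 = 64.
Probability = 64/12870 = 32/6435.

32/6435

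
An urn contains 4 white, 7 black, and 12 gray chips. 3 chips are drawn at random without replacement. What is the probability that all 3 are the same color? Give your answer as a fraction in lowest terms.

37/253

There are C(23,3) = 1771 ways to draw 3 chips.
All same color: C(4,3) + C(7,3) + C(12,3) = 4 + 35 + 220 = 259.
Probability = 259/1771 = 37/253.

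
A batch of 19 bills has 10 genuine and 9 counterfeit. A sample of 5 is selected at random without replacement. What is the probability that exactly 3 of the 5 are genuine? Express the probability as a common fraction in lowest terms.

The sample space is all 5-subsets of the 19: C(19,5) = 11628.
Selections with exactly 3 genuine: choose 3 of the 10 genuine and 2 of the 9 counterfeit, C(10,3)·C(9,2) = 120·36 = 4320.
Probability = 4320/11628 = 120/323.

120/323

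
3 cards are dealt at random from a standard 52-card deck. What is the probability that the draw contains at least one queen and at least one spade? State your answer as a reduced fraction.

33/260

There are C(52,3) = 22100 possible draws.
By inclusion-exclusion on the complements, draws missing all queens or all spades: C(48,3) + C(39,3) − C(36,3) = 17296 + 9139 − 7140 = 19295.
So draws with at least one of each: 22100 − 19295 = 2805, probability 2805/22100 = 33/260.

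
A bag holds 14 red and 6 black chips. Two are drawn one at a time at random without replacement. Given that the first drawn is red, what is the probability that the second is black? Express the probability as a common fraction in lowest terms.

After removing one red, 19 remain: 13 red and 6 black.
So the probability the next is black is 6/19.

6/19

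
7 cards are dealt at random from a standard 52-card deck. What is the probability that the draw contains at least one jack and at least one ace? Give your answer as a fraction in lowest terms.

3105873/16723070

There are C(52,7) = 133784560 possible draws.
By inclusion-exclusion on the complements, draws missing all jacks or all aces: C(48,7) + C(48,7) − C(44,7) = 73629072 + 73629072 − 38320568 = 108937576.
So draws with at least one of each: 133784560 − 108937576 = 24846984, probability 24846984/133784560 = 3105873/16723070.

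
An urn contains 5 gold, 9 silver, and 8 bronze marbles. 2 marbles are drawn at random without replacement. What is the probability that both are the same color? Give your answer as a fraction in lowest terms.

74/231

There are C(22,2) = 231 ways to draw 2 marbles.
All same color: C(5,2) + C(9,2) + C(8,2) = 10 + 36 + 28 = 74.
Probability = 74/231.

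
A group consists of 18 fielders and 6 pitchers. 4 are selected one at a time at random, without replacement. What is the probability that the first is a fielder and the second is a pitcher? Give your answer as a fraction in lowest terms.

Multiply the conditional probabilities at each draw: 18/24 · 6/23 = 108/552 = 9/46.

9/46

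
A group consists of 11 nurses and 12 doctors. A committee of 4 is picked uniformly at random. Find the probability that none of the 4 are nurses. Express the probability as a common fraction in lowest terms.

There are C(23,4) = 8855 possible selections.
Selections with no nurses (all doctors): C(12,4) = 495.
Probability = 495/8855 = 9/161.

9/161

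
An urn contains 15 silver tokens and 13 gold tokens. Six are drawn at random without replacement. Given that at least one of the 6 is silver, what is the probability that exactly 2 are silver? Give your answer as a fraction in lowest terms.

1925/9616

Work in counts. Selections with at least one silver: C(28,6) − C(13,6) = 376740 − 1716 = 375024.
Of those, selections where exactly 2 are silver: C(15,2)·C(13,4) = 105·715 = 75075.
Conditional probability = 75075/375024 = 1925/9616.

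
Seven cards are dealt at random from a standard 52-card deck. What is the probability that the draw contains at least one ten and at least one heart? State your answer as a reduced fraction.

There are C(52,7) = 133784560 possible draws.
By inclusion-exclusion on the complements, draws missing all tens or all hearts: C(48,7) + C(39,7) − C(36,7) = 73629072 + 15380937 − 8347680 = 80662329.
So draws with at least one of each: 133784560 − 80662329 = 53122231, probability 53122231/133784560.

53122231/133784560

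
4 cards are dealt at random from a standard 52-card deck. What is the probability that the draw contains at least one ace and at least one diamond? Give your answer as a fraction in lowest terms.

52799/270725

There are C(52,4) = 270725 possible draws.
By inclusion-exclusion on the complements, draws missing all aces or all diamonds: C(48,4) + C(39,4) − C(36,4) = 194580 + 82251 − 58905 = 217926.
So draws with at least one of each: 270725 − 217926 = 52799, probability 52799/270725.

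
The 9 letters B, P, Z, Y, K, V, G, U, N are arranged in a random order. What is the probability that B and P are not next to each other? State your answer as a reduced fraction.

7/9

There are 9! = 362880 arrangements.
Arrangements with B and P adjacent: 2·8! = 80640.
So not adjacent: 362880 − 80640 = 282240, probability 282240/362880 = 7/9.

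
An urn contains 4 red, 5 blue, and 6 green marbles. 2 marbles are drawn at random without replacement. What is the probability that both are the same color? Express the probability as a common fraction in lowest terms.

There are C(15,2) = 105 ways to draw 2 marbles.
All same color: C(4,2) + C(5,2) + C(6,2) = 6 + 10 + 15 = 31.
Probability = 31/105.

31/105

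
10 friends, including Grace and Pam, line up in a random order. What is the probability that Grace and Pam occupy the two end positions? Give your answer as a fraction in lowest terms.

1/45

There are 10! = 3628800 arrangements.
Place Grace and Pam at the ends in 2 ways, arrange the remaining 8 in 8! = 40320 ways: 2·40320 = 80640.
Probability = 80640/3628800 = 1/45.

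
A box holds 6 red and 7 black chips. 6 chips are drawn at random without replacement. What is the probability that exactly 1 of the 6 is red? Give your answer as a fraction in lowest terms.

21/286

There are C(13,6) = 1716 ways to choose 6 from 13.
Selections with exactly 1 red: choose 1 of the 6 red and 5 of the 7 black, C(6,1)·C(7,5) = 6·21 = 126.
Probability = 126/1716 = 21/286.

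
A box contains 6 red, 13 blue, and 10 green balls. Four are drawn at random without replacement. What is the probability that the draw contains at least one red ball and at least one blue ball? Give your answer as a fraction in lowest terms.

146/261

There are C(29,4) = 23751 possible draws.
By inclusion-exclusion on the complements, draws missing all red or all blue: C(23,4) + C(16,4) − C(10,4) = 8855 + 1820 − 210 = 10465.
So draws with at least one of each: 23751 − 10465 = 13286, probability 13286/23751 = 146/261.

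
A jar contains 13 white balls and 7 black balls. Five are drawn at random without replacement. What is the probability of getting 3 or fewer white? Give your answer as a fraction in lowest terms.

2303/3876

There are C(20,5) = 15504 ways to choose the 5.
Favorable selections (3 or fewer white): C(13,0)·C(7,5) + C(13,1)·C(7,4) + C(13,2)·C(7,3) + C(13,3)·C(7,2) = 21 + 455 + 2730 + 6006 = 9212.
Probability = 9212/15504 = 2303/3876.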